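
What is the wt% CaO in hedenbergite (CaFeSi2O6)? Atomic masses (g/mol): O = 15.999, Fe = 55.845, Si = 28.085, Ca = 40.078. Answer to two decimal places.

M(CaFeSi2O6) = 248.087 g/mol; M(CaO) = 56.077 g/mol.
Moles CaO per formula unit = 1 Ca ÷ 1 = 1.0000.
CaO fraction = (1.0000 × 56.077) / 248.087 = 56.077/248.087 = 0.2260.

22.60 wt%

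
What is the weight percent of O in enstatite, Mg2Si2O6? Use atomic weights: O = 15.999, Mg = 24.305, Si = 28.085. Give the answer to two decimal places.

Formula mass = 2·24.305 + 2·28.085 + 6·15.999 = 200.774 g/mol, of which 95.994 g is O.
So O makes up 95.994/200.774 = 0.4781 of the mass, i.e. 47.81%.

47.81 weight percent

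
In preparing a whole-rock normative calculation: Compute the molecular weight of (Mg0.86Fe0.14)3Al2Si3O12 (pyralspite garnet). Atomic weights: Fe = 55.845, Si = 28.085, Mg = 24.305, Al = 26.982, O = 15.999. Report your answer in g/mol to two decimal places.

416.37 g/mol

The formula mass is the sum 2.58·24.305 + 0.42·55.845 + 2·26.982 + 3·28.085 + 12·15.999.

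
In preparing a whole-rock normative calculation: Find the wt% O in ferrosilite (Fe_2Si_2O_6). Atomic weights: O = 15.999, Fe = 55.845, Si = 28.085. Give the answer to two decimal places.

36.38 mass %

Molar mass of Fe_2Si_2O_6: 2*55.845 + 2*28.085 + 6*15.999 = 263.854 g/mol.
Mass of O per formula unit: 6 × 15.999 = 95.994 g.
Weight fraction O = 95.994 / 263.854 = 0.3638.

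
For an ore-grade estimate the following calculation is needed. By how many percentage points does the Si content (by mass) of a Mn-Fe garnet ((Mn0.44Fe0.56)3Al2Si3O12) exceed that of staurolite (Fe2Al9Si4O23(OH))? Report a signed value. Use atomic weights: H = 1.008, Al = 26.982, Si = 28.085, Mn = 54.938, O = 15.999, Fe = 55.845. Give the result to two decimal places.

M((Mn0.44Fe0.56)3Al2Si3O12) = 496.545 g/mol, so wt% Si = 84.255/496.545 × 100 = 16.97%.
M(Fe2Al9Si4O23(OH)) = 851.852 g/mol, so wt% Si = 112.340/851.852 × 100 = 13.19%.
16.97 − 13.19 = 3.78 pp.

3.78 percentage points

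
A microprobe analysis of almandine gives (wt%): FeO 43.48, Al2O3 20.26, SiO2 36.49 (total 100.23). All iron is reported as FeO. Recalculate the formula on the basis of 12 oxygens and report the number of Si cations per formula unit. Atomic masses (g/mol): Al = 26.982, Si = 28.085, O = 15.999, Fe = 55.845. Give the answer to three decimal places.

FeO: 43.48/71.844 = 0.60520 mol → 0.60520 mol Fe, 0.60520 mol O.
Al2O3: 20.26/101.961 = 0.19870 mol → 0.39740 mol Al, 0.59610 mol O.
SiO2: 36.49/60.083 = 0.60733 mol → 0.60733 mol Si, 1.21466 mol O.
Total oxygen = 2.41596 mol. Normalization factor = 12/2.41596 = 4.96697.
Si per 12 O = 0.60733 × 4.96697 = 3.017.

3.017 Si apfu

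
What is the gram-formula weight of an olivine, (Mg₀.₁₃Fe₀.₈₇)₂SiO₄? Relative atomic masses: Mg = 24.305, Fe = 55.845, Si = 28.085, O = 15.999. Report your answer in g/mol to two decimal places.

195.57 g/mol

The formula mass is the sum 0.26×24.305 + 1.74×55.845 + 1×28.085 + 4×15.999.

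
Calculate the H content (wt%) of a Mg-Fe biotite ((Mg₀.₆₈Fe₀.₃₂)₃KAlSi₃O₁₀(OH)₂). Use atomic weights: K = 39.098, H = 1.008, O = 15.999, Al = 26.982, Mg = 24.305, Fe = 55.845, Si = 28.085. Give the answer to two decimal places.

Formula mass = 2.04·24.305 + 0.96·55.845 + 1·39.098 + 1·26.982 + 3·28.085 + 12·15.999 + 2·1.008 = 447.532 g/mol, of which 2.016 g is H.
So H makes up 2.016/447.532 = 0.0045 of the mass, i.e. 0.45%.

0.45 wt%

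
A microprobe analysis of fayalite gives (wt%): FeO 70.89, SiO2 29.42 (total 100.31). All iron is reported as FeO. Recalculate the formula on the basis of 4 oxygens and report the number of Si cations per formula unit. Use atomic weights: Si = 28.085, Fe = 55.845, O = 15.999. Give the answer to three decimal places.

0.996 Si apfu

70.89 wt% FeO ÷ 71.844 g/mol = 0.98672 mol, giving 0.98672 Fe and 0.98672 O.
29.42 wt% SiO2 ÷ 60.083 g/mol = 0.48966 mol, giving 0.48966 Si and 0.97932 O.
Oxygen sums to 1.96604; scaling by 4/1.96604 = 2.03455 puts the formula on 4 O.
Si: 0.48966 × 2.03455 = 0.996 atoms per formula unit.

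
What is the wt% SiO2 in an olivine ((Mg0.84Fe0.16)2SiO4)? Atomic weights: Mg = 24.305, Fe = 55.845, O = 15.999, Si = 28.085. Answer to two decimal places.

Molar mass of (Mg0.84Fe0.16)2SiO4 = 1.68×24.305 + 0.32×55.845 + 1×28.085 + 4×15.999 = 150.784 g/mol.
Each formula unit contains 1 Si, equivalent to 1/1 = 1.0000 mol SiO2.
M(SiO2) = 1×28.085 + 2×15.999 = 60.083 g/mol.
Mass of SiO2 per formula unit = 1.0000 × 60.083 = 60.083 g.
SiO2 wt% = 60.083 / 150.784 × 100 = 39.85%.

39.85 wt%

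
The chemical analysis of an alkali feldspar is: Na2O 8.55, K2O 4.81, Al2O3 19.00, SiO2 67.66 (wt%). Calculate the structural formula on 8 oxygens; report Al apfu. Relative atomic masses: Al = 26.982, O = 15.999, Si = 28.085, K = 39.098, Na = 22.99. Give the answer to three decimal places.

Na2O: 8.55/61.979 = 0.13795 mol → 0.27590 mol Na, 0.13795 mol O.
K2O: 4.81/94.195 = 0.05106 mol → 0.10212 mol K, 0.05106 mol O.
Al2O3: 19.00/101.961 = 0.18635 mol → 0.37270 mol Al, 0.55905 mol O.
SiO2: 67.66/60.083 = 1.12611 mol → 1.12611 mol Si, 2.25222 mol O.
Total oxygen = 3.00028 mol. Normalization factor = 8/3.00028 = 2.66642.
Al per 8 O = 0.37270 × 2.66642 = 0.994.

0.994 Al apfu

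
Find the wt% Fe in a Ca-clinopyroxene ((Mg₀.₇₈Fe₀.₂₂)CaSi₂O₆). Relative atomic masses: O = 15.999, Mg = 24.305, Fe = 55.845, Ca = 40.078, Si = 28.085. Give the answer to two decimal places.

5.50 wt%

M((Mg₀.₇₈Fe₀.₂₂)CaSi₂O₆) = 223.486 g/mol.
Fe contributes 0.22 × 55.845 = 12.286 g per mole.
12.286/223.486 = 0.0550 → 5.50%.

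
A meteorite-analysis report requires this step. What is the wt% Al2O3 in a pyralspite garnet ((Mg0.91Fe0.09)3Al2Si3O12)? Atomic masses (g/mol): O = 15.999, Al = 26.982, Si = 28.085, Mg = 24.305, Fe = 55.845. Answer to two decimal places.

M((Mg0.91Fe0.09)3Al2Si3O12) = 411.638 g/mol; M(Al2O3) = 101.961 g/mol.
Moles Al2O3 per formula unit = 2 Al ÷ 2 = 1.0000.
Al2O3 fraction = (1.0000 × 101.961) / 411.638 = 101.961/411.638 = 0.2477.

24.77 wt%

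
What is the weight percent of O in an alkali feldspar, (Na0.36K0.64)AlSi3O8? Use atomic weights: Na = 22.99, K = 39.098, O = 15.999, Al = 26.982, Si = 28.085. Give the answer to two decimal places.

Molar mass of (Na0.36K0.64)AlSi3O8: 0.36·22.99 + 0.64·39.098 + 1·26.982 + 3·28.085 + 8·15.999 = 272.528 g/mol.
Mass of O per formula unit: 8 × 15.999 = 127.992 g.
Weight fraction O = 127.992 / 272.528 = 0.4696.

46.96 weight percent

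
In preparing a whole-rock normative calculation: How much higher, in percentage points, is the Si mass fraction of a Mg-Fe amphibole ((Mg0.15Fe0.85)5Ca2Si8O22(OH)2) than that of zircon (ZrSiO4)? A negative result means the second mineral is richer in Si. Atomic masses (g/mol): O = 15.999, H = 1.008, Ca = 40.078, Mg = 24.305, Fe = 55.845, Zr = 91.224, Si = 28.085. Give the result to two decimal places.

Si in (Mg0.15Fe0.85)5Ca2Si8O22(OH)2: molar mass 946.398 g/mol; 8×28.085 = 224.680 g → 23.74 wt%.
Si in ZrSiO4: molar mass 183.305 g/mol; 1×28.085 = 28.085 g → 15.32 wt%.
Difference = 23.74 − 15.32 = 8.42 percentage points.

8.42 percentage points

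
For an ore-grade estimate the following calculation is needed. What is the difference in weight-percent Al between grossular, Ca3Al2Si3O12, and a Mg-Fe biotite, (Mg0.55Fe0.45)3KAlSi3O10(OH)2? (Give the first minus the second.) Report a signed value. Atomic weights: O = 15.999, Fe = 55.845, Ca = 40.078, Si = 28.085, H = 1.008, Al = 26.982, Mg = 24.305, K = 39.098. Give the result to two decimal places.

6.11 percentage points

M(Ca3Al2Si3O12) = 450.441 g/mol, so wt% Al = 53.964/450.441 × 100 = 11.98%.
M((Mg0.55Fe0.45)3KAlSi3O10(OH)2) = 459.833 g/mol, so wt% Al = 26.982/459.833 × 100 = 5.87%.
11.98 − 5.87 = 6.11 pp.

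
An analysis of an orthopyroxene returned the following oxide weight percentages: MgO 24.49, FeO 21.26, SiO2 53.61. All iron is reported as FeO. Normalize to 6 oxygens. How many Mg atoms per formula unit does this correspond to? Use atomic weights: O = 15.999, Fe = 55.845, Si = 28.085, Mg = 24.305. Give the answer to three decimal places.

24.49 wt% MgO ÷ 40.304 g/mol = 0.60763 mol, giving 0.60763 Mg and 0.60763 O.
21.26 wt% FeO ÷ 71.844 g/mol = 0.29592 mol, giving 0.29592 Fe and 0.29592 O.
53.61 wt% SiO2 ÷ 60.083 g/mol = 0.89227 mol, giving 0.89227 Si and 1.78454 O.
Oxygen sums to 2.68809; scaling by 6/2.68809 = 2.23207 puts the formula on 6 O.
Mg: 0.60763 × 2.23207 = 1.356 atoms per formula unit.

1.356 Mg apfu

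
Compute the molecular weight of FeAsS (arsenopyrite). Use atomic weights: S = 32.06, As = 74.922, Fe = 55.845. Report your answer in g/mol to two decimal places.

The formula mass is the sum 1·55.845 + 1·74.922 + 1·32.06.

162.83 g/mol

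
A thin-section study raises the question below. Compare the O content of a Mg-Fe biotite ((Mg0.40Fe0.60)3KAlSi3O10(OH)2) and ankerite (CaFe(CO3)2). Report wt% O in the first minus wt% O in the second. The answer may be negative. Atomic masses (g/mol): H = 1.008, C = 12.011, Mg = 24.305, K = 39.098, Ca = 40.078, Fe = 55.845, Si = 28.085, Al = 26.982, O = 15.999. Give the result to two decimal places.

M((Mg0.40Fe0.60)3KAlSi3O10(OH)2) = 474.026 g/mol, so wt% O = 191.988/474.026 × 100 = 40.50%.
M(CaFe(CO3)2) = 215.939 g/mol, so wt% O = 95.994/215.939 × 100 = 44.45%.
40.50 − 44.45 = -3.95 pp.

-3.95 percentage points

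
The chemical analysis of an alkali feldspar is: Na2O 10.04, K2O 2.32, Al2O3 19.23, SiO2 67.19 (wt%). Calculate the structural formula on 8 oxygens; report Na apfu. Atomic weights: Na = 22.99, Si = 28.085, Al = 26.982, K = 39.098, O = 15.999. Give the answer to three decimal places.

0.867 Na apfu

10.04 wt% Na2O ÷ 61.979 g/mol = 0.16199 mol, giving 0.32398 Na and 0.16199 O.
2.32 wt% K2O ÷ 94.195 g/mol = 0.02463 mol, giving 0.04926 K and 0.02463 O.
19.23 wt% Al2O3 ÷ 101.961 g/mol = 0.18860 mol, giving 0.37720 Al and 0.56580 O.
67.19 wt% SiO2 ÷ 60.083 g/mol = 1.11829 mol, giving 1.11829 Si and 2.23658 O.
Oxygen sums to 2.98900; scaling by 8/2.98900 = 2.67648 puts the formula on 8 O.
Na: 0.32398 × 2.67648 = 0.867 atoms per formula unit.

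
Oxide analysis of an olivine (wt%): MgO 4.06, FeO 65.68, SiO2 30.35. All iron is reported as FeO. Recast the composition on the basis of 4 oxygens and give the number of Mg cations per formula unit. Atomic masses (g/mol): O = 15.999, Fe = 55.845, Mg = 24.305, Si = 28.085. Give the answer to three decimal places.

4.06 wt% MgO ÷ 40.304 g/mol = 0.10073 mol, giving 0.10073 Mg and 0.10073 O.
65.68 wt% FeO ÷ 71.844 g/mol = 0.91420 mol, giving 0.91420 Fe and 0.91420 O.
30.35 wt% SiO2 ÷ 60.083 g/mol = 0.50513 mol, giving 0.50513 Si and 1.01026 O.
Oxygen sums to 2.02519; scaling by 4/2.02519 = 1.97512 puts the formula on 4 O.
Mg: 0.10073 × 1.97512 = 0.199 atoms per formula unit.

0.199 Mg apfu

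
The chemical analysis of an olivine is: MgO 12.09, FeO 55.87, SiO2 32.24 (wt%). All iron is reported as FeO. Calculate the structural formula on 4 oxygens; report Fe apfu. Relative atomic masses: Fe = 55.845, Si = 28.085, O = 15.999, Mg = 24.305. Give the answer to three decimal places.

MgO: 12.09/40.304 = 0.29997 mol → 0.29997 mol Mg, 0.29997 mol O.
FeO: 55.87/71.844 = 0.77766 mol → 0.77766 mol Fe, 0.77766 mol O.
SiO2: 32.24/60.083 = 0.53659 mol → 0.53659 mol Si, 1.07318 mol O.
Total oxygen = 2.15081 mol. Normalization factor = 4/2.15081 = 1.85976.
Fe per 4 O = 0.77766 × 1.85976 = 1.446.

1.446 Fe apfu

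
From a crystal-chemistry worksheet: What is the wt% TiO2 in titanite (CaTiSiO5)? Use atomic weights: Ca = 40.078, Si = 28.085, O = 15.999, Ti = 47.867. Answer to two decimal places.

40.74 wt%

Molar mass of CaTiSiO5 = 1*40.078 + 1*47.867 + 1*28.085 + 5*15.999 = 196.025 g/mol.
Each formula unit contains 1 Ti, equivalent to 1/1 = 1.0000 mol TiO2.
M(TiO2) = 1×47.867 + 2×15.999 = 79.865 g/mol.
Mass of TiO2 per formula unit = 1.0000 × 79.865 = 79.865 g.
TiO2 wt% = 79.865 / 196.025 × 100 = 40.74%.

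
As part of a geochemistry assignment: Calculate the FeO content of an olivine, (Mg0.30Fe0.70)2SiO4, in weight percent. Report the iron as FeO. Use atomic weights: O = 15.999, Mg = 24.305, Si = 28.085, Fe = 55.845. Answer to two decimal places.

M((Mg0.30Fe0.70)2SiO4) = 184.847 g/mol; M(FeO) = 71.844 g/mol.
Moles FeO per formula unit = 1.40 Fe ÷ 1 = 1.4000.
FeO fraction = (1.4000 × 71.844) / 184.847 = 100.582/184.847 = 0.5441.

54.41 wt%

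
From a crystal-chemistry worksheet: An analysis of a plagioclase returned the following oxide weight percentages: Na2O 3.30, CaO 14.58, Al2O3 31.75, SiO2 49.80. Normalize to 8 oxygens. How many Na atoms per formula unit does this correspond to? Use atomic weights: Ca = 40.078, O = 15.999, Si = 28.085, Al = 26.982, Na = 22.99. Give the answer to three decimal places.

0.293 Na apfu

Na2O (M=61.979): mol = 0.05324; Na = 0.10648, O = 0.05324.
CaO (M=56.077): mol = 0.26000; Ca = 0.26000, O = 0.26000.
Al2O3 (M=101.961): mol = 0.31139; Al = 0.62278, O = 0.93417.
SiO2 (M=60.083): mol = 0.82885; Si = 0.82885, O = 1.65770.
ΣO = 2.90511; factor = 8/ΣO = 2.75377.
Na apfu = 0.10648 × 2.75377 = 0.293.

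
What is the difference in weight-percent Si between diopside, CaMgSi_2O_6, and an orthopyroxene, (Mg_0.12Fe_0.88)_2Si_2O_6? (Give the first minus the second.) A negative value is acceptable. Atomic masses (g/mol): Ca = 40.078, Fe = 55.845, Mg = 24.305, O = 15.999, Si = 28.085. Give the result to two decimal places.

M(CaMgSi_2O_6) = 216.547 g/mol, so wt% Si = 56.170/216.547 × 100 = 25.94%.
M((Mg_0.12Fe_0.88)_2Si_2O_6) = 256.284 g/mol, so wt% Si = 56.170/256.284 × 100 = 21.92%.
25.94 − 21.92 = 4.02 pp.

4.02 percentage points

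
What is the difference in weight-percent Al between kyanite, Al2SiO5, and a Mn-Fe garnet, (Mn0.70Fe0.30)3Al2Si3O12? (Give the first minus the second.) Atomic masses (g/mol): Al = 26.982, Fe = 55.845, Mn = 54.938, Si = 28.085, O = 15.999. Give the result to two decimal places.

22.42 percentage points

First mineral: 53.964 g Al in 162.044 g formula = 33.30 wt% Al.
Second mineral: 53.964 g Al in 495.837 g formula = 10.88 wt% Al.
33.30% − 10.88% gives a difference of 22.42 percentage points.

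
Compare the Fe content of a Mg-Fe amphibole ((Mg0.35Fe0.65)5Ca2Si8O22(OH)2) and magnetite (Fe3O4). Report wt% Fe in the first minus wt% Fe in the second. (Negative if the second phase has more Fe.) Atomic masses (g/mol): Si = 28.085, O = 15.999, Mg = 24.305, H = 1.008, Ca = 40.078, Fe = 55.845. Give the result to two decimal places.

M((Mg0.35Fe0.65)5Ca2Si8O22(OH)2) = 914.858 g/mol, so wt% Fe = 181.496/914.858 × 100 = 19.84%.
M(Fe3O4) = 231.531 g/mol, so wt% Fe = 167.535/231.531 × 100 = 72.36%.
19.84 − 72.36 = -52.52 pp.

-52.52 percentage points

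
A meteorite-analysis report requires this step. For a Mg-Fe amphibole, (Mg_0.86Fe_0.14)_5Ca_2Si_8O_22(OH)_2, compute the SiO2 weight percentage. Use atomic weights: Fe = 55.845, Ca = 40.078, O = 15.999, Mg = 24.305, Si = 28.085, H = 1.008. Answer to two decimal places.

Formula mass = 834.431 g/mol.
8 Si → 8.0000 mol SiO2 per formula unit; M(SiO2) = 60.083, so SiO2 mass = 480.664 g.
480.664/834.431 × 100 = 57.60 wt%.

57.60 wt%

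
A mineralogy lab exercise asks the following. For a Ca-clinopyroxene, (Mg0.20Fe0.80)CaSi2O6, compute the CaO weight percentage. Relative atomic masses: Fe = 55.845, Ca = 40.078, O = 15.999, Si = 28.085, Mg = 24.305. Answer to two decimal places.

M((Mg0.20Fe0.80)CaSi2O6) = 241.779 g/mol; M(CaO) = 56.077 g/mol.
Moles CaO per formula unit = 1 Ca ÷ 1 = 1.0000.
CaO fraction = (1.0000 × 56.077) / 241.779 = 56.077/241.779 = 0.2319.

23.19 wt%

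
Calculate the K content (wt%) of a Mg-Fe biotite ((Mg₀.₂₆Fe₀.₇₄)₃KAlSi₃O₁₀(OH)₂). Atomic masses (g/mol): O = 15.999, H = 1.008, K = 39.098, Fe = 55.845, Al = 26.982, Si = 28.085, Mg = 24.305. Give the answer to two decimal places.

M((Mg₀.₂₆Fe₀.₇₄)₃KAlSi₃O₁₀(OH)₂) = 487.273 g/mol.
K contributes 1 × 39.098 = 39.098 g per mole.
39.098/487.273 = 0.0802 → 8.02%.

8.02 wt%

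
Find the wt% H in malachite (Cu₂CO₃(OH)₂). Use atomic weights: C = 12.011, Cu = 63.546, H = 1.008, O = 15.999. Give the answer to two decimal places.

M(Cu₂CO₃(OH)₂) = 221.114 g/mol.
H contributes 2 × 1.008 = 2.016 g per mole.
2.016/221.114 = 0.0091 → 0.91%.

0.91 mass %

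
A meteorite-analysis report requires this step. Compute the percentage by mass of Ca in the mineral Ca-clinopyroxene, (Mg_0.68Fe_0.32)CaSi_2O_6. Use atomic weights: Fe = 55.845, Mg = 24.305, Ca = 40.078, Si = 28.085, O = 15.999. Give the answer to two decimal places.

Formula mass = 0.68·24.305 + 0.32·55.845 + 1·40.078 + 2·28.085 + 6·15.999 = 226.640 g/mol, of which 40.078 g is Ca.
So Ca makes up 40.078/226.640 = 0.1768 of the mass, i.e. 17.68%.

17.68 weight percent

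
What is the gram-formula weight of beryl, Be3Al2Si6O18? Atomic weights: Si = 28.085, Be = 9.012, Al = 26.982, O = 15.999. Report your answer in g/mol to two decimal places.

M = 3×9.012 + 2×26.982 + 6×28.085 + 18×15.999

537.49 g/mol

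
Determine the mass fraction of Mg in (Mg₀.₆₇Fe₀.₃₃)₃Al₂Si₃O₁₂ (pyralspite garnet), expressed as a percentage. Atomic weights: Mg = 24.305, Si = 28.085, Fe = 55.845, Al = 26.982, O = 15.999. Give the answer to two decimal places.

Molar mass of (Mg₀.₆₇Fe₀.₃₃)₃Al₂Si₃O₁₂: 2.01*24.305 + 0.99*55.845 + 2*26.982 + 3*28.085 + 12*15.999 = 434.347 g/mol.
Mass of Mg per formula unit: 2.01 × 24.305 = 48.853 g.
Weight fraction Mg = 48.853 / 434.347 = 0.1125.

11.25 weight percent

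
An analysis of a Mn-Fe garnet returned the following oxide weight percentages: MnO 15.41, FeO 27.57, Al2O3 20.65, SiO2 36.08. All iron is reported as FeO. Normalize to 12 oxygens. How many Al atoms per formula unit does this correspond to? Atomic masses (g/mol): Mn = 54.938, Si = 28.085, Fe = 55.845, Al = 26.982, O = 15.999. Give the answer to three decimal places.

MnO (M=70.937): mol = 0.21724; Mn = 0.21724, O = 0.21724.
FeO (M=71.844): mol = 0.38375; Fe = 0.38375, O = 0.38375.
Al2O3 (M=101.961): mol = 0.20253; Al = 0.40506, O = 0.60759.
SiO2 (M=60.083): mol = 0.60050; Si = 0.60050, O = 1.20100.
ΣO = 2.40958; factor = 12/ΣO = 4.98012.
Al apfu = 0.40506 × 4.98012 = 2.017.

2.017 Al apfu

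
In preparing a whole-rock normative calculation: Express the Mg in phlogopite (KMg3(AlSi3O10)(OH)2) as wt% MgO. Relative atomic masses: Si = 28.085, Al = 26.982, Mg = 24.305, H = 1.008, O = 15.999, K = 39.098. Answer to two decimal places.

28.98 wt%

Formula mass = 417.254 g/mol.
3 Mg → 3.0000 mol MgO per formula unit; M(MgO) = 40.304, so MgO mass = 120.912 g.
120.912/417.254 × 100 = 28.98 wt%.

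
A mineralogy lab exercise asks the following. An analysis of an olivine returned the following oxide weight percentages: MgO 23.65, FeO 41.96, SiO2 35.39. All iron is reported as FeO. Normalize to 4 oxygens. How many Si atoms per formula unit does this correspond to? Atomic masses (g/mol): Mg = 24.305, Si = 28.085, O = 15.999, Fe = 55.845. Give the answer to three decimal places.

MgO (M=40.304): mol = 0.58679; Mg = 0.58679, O = 0.58679.
FeO (M=71.844): mol = 0.58404; Fe = 0.58404, O = 0.58404.
SiO2 (M=60.083): mol = 0.58902; Si = 0.58902, O = 1.17804.
ΣO = 2.34887; factor = 4/ΣO = 1.70295.
Si apfu = 0.58902 × 1.70295 = 1.003.

1.003 Si apfu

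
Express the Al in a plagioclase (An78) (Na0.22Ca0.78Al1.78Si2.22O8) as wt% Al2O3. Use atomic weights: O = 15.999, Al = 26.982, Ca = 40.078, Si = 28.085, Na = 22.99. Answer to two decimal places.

M(Na0.22Ca0.78Al1.78Si2.22O8) = 274.687 g/mol; M(Al2O3) = 101.961 g/mol.
Moles Al2O3 per formula unit = 1.78 Al ÷ 2 = 0.8900.
Al2O3 fraction = (0.8900 × 101.961) / 274.687 = 90.745/274.687 = 0.3304.

33.04 wt%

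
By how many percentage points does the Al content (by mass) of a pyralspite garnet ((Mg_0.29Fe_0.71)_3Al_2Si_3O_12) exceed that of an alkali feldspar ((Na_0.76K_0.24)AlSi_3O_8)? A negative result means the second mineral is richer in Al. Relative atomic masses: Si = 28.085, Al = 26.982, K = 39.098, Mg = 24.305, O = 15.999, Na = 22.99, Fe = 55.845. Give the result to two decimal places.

1.33 percentage points

Al in (Mg_0.29Fe_0.71)_3Al_2Si_3O_12: molar mass 470.302 g/mol; 2×26.982 = 53.964 g → 11.47 wt%.
Al in (Na_0.76K_0.24)AlSi_3O_8: molar mass 266.085 g/mol; 1×26.982 = 26.982 g → 10.14 wt%.
Difference = 11.47 − 10.14 = 1.33 percentage points.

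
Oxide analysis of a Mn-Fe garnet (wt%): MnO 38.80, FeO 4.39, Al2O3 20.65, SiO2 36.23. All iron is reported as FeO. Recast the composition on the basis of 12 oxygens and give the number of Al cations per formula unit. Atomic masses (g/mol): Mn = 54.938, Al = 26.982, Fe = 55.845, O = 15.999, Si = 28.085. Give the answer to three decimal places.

2.007 Al apfu

MnO (M=70.937): mol = 0.54696; Mn = 0.54696, O = 0.54696.
FeO (M=71.844): mol = 0.06110; Fe = 0.06110, O = 0.06110.
Al2O3 (M=101.961): mol = 0.20253; Al = 0.40506, O = 0.60759.
SiO2 (M=60.083): mol = 0.60300; Si = 0.60300, O = 1.20600.
ΣO = 2.42165; factor = 12/ΣO = 4.95530.
Al apfu = 0.40506 × 4.95530 = 2.007.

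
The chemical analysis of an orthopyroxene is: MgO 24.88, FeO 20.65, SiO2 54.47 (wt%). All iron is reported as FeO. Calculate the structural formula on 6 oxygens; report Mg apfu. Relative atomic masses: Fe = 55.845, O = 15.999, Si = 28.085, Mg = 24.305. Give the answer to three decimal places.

1.363 Mg apfu

24.88 wt% MgO ÷ 40.304 g/mol = 0.61731 mol, giving 0.61731 Mg and 0.61731 O.
20.65 wt% FeO ÷ 71.844 g/mol = 0.28743 mol, giving 0.28743 Fe and 0.28743 O.
54.47 wt% SiO2 ÷ 60.083 g/mol = 0.90658 mol, giving 0.90658 Si and 1.81316 O.
Oxygen sums to 2.71790; scaling by 6/2.71790 = 2.20759 puts the formula on 6 O.
Mg: 0.61731 × 2.20759 = 1.363 atoms per formula unit.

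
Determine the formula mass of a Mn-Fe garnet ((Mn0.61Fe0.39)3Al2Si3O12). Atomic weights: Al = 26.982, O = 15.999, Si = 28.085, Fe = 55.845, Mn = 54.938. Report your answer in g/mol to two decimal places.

M = 1.83(54.938) + 1.17(55.845) + 2(26.982) + 3(28.085) + 12(15.999)

496.08 g/mol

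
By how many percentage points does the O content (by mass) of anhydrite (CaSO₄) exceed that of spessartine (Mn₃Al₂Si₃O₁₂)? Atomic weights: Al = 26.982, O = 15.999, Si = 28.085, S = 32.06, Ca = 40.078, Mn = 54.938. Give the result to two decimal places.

8.23 percentage points

M(CaSO₄) = 136.134 g/mol, so wt% O = 63.996/136.134 × 100 = 47.01%.
M(Mn₃Al₂Si₃O₁₂) = 495.021 g/mol, so wt% O = 191.988/495.021 × 100 = 38.78%.
47.01 − 38.78 = 8.23 pp.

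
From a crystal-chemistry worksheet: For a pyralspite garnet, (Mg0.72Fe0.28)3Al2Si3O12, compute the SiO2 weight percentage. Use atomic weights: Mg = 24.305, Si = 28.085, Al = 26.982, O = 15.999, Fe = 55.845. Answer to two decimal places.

Formula mass = 429.616 g/mol.
3 Si → 3.0000 mol SiO2 per formula unit; M(SiO2) = 60.083, so SiO2 mass = 180.249 g.
180.249/429.616 × 100 = 41.96 wt%.

41.96 wt%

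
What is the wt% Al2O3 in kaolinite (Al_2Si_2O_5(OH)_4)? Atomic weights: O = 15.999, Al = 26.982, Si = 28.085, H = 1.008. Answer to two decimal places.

M(Al_2Si_2O_5(OH)_4) = 258.157 g/mol; M(Al2O3) = 101.961 g/mol.
Moles Al2O3 per formula unit = 2 Al ÷ 2 = 1.0000.
Al2O3 fraction = (1.0000 × 101.961) / 258.157 = 101.961/258.157 = 0.3950.

39.50 wt%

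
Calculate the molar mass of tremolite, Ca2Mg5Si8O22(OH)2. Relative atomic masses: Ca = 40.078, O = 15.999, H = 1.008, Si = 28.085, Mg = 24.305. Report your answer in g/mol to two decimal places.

M = 2×40.078 + 5×24.305 + 8×28.085 + 24×15.999 + 2×1.008

812.35 g/mol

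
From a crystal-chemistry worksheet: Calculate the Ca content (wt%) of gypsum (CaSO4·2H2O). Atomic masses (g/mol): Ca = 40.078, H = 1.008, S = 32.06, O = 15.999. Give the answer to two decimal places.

Molar mass of CaSO4·2H2O: 1*40.078 + 1*32.06 + 6*15.999 + 4*1.008 = 172.164 g/mol.
Mass of Ca per formula unit: 1 × 40.078 = 40.078 g.
Weight fraction Ca = 40.078 / 172.164 = 0.2328.

23.28 wt%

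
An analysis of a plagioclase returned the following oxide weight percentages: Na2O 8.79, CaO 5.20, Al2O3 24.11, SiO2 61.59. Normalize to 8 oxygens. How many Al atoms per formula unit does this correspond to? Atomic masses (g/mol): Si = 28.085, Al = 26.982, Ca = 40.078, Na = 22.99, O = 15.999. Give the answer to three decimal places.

Na2O (M=61.979): mol = 0.14182; Na = 0.28364, O = 0.14182.
CaO (M=56.077): mol = 0.09273; Ca = 0.09273, O = 0.09273.
Al2O3 (M=101.961): mol = 0.23646; Al = 0.47292, O = 0.70938.
SiO2 (M=60.083): mol = 1.02508; Si = 1.02508, O = 2.05016.
ΣO = 2.99409; factor = 8/ΣO = 2.67193.
Al apfu = 0.47292 × 2.67193 = 1.264.

1.264 Al apfu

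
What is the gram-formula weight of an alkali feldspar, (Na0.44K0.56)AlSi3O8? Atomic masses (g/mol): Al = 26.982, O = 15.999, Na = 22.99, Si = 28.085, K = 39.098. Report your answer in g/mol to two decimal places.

271.24 g/mol

M = 0.44·22.99 + 0.56·39.098 + 1·26.982 + 3·28.085 + 8·15.999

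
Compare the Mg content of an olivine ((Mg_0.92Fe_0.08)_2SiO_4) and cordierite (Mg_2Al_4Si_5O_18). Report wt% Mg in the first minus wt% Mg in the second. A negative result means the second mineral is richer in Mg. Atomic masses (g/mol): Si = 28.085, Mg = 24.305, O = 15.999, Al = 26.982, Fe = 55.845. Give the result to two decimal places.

Mg in (Mg_0.92Fe_0.08)_2SiO_4: molar mass 145.737 g/mol; 1.84×24.305 = 44.721 g → 30.69 wt%.
Mg in Mg_2Al_4Si_5O_18: molar mass 584.945 g/mol; 2×24.305 = 48.610 g → 8.31 wt%.
Difference = 30.69 − 8.31 = 22.38 percentage points.

22.38 percentage points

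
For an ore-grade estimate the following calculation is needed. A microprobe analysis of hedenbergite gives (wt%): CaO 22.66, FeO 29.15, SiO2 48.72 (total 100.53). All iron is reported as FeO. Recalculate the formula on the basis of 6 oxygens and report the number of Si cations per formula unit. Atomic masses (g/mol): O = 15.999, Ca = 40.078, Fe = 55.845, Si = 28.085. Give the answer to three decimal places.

22.66 wt% CaO ÷ 56.077 g/mol = 0.40409 mol, giving 0.40409 Ca and 0.40409 O.
29.15 wt% FeO ÷ 71.844 g/mol = 0.40574 mol, giving 0.40574 Fe and 0.40574 O.
48.72 wt% SiO2 ÷ 60.083 g/mol = 0.81088 mol, giving 0.81088 Si and 1.62176 O.
Oxygen sums to 2.43159; scaling by 6/2.43159 = 2.46752 puts the formula on 6 O.
Si: 0.81088 × 2.46752 = 2.001 atoms per formula unit.

2.001 Si apfu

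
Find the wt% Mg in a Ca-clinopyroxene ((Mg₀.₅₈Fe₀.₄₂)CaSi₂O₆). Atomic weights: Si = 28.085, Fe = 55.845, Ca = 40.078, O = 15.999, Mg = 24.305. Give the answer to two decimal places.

Formula mass = 0.58*24.305 + 0.42*55.845 + 1*40.078 + 2*28.085 + 6*15.999 = 229.794 g/mol, of which 14.097 g is Mg.
So Mg makes up 14.097/229.794 = 0.0613 of the mass, i.e. 6.13%.

6.13 wt%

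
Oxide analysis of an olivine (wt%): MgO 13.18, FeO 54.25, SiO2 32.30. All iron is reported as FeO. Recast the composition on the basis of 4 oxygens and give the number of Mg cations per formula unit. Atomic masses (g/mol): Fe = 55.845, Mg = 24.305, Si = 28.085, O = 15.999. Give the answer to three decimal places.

0.606 Mg apfu

MgO: 13.18/40.304 = 0.32701 mol → 0.32701 mol Mg, 0.32701 mol O.
FeO: 54.25/71.844 = 0.75511 mol → 0.75511 mol Fe, 0.75511 mol O.
SiO2: 32.30/60.083 = 0.53759 mol → 0.53759 mol Si, 1.07518 mol O.
Total oxygen = 2.15730 mol. Normalization factor = 4/2.15730 = 1.85417.
Mg per 4 O = 0.32701 × 1.85417 = 0.606.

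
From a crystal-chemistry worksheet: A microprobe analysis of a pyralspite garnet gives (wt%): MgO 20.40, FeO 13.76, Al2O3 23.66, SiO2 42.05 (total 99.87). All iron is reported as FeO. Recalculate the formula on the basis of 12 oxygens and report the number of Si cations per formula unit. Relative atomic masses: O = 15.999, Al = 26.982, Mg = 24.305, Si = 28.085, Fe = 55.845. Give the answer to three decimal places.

MgO: 20.40/40.304 = 0.50615 mol → 0.50615 mol Mg, 0.50615 mol O.
FeO: 13.76/71.844 = 0.19153 mol → 0.19153 mol Fe, 0.19153 mol O.
Al2O3: 23.66/101.961 = 0.23205 mol → 0.46410 mol Al, 0.69615 mol O.
SiO2: 42.05/60.083 = 0.69987 mol → 0.69987 mol Si, 1.39974 mol O.
Total oxygen = 2.79357 mol. Normalization factor = 12/2.79357 = 4.29558.
Si per 12 O = 0.69987 × 4.29558 = 3.006.

3.006 Si apfu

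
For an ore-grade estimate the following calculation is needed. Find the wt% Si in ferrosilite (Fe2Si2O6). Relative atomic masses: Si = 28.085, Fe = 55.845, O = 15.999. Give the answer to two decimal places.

M(Fe2Si2O6) = 263.854 g/mol.
Si contributes 2 × 28.085 = 56.170 g per mole.
56.170/263.854 = 0.2129 → 21.29%.

21.29 weight percent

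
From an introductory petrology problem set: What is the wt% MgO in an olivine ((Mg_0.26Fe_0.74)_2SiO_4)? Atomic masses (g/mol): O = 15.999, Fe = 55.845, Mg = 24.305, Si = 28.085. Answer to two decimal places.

11.19 wt%

M((Mg_0.26Fe_0.74)_2SiO_4) = 187.370 g/mol; M(MgO) = 40.304 g/mol.
Moles MgO per formula unit = 0.52 Mg ÷ 1 = 0.5200.
MgO fraction = (0.5200 × 40.304) / 187.370 = 20.958/187.370 = 0.1119.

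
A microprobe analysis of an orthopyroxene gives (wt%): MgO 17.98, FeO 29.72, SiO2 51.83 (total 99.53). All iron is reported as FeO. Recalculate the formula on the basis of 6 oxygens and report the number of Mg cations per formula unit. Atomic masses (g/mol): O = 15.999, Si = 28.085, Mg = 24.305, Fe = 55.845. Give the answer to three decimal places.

1.035 Mg apfu

MgO (M=40.304): mol = 0.44611; Mg = 0.44611, O = 0.44611.
FeO (M=71.844): mol = 0.41367; Fe = 0.41367, O = 0.41367.
SiO2 (M=60.083): mol = 0.86264; Si = 0.86264, O = 1.72528.
ΣO = 2.58506; factor = 6/ΣO = 2.32103.
Mg apfu = 0.44611 × 2.32103 = 1.035.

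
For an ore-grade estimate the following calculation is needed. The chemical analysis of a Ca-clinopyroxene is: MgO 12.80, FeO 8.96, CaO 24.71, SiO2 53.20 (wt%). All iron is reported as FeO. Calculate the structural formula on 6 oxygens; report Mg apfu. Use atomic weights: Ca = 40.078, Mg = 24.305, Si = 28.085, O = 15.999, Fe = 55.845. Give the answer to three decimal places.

MgO: 12.80/40.304 = 0.31759 mol → 0.31759 mol Mg, 0.31759 mol O.
FeO: 8.96/71.844 = 0.12471 mol → 0.12471 mol Fe, 0.12471 mol O.
CaO: 24.71/56.077 = 0.44064 mol → 0.44064 mol Ca, 0.44064 mol O.
SiO2: 53.20/60.083 = 0.88544 mol → 0.88544 mol Si, 1.77088 mol O.
Total oxygen = 2.65382 mol. Normalization factor = 6/2.65382 = 2.26089.
Mg per 6 O = 0.31759 × 2.26089 = 0.718.

0.718 Mg apfu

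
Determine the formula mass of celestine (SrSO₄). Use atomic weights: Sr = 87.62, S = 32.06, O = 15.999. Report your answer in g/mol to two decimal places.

183.68 g/mol

Sr: 1 × 87.62 = 87.6200
S: 1 × 32.06 = 32.0600
O: 4 × 15.999 = 63.9960
Summing the contributions gives the formula mass.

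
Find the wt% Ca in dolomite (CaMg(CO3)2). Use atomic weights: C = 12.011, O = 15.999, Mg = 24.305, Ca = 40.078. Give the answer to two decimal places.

21.73 wt%

Formula mass = 1*40.078 + 1*24.305 + 2*12.011 + 6*15.999 = 184.399 g/mol, of which 40.078 g is Ca.
So Ca makes up 40.078/184.399 = 0.2173 of the mass, i.e. 21.73%.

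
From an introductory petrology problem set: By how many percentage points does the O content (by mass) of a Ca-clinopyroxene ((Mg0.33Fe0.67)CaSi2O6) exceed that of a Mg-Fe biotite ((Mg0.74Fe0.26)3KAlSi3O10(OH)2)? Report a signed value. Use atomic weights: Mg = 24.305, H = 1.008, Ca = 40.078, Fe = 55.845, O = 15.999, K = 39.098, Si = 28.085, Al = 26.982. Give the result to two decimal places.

M((Mg0.33Fe0.67)CaSi2O6) = 237.679 g/mol, so wt% O = 95.994/237.679 × 100 = 40.39%.
M((Mg0.74Fe0.26)3KAlSi3O10(OH)2) = 441.855 g/mol, so wt% O = 191.988/441.855 × 100 = 43.45%.
40.39 − 43.45 = -3.06 pp.

-3.06 percentage points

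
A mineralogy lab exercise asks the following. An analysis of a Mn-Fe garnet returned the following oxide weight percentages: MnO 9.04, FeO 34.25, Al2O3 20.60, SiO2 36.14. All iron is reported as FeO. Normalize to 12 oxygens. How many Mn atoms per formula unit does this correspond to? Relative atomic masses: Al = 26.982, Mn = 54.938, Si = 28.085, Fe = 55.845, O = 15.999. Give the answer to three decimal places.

0.634 Mn apfu

MnO (M=70.937): mol = 0.12744; Mn = 0.12744, O = 0.12744.
FeO (M=71.844): mol = 0.47673; Fe = 0.47673, O = 0.47673.
Al2O3 (M=101.961): mol = 0.20204; Al = 0.40408, O = 0.60612.
SiO2 (M=60.083): mol = 0.60150; Si = 0.60150, O = 1.20300.
ΣO = 2.41329; factor = 12/ΣO = 4.97246.
Mn apfu = 0.12744 × 4.97246 = 0.634.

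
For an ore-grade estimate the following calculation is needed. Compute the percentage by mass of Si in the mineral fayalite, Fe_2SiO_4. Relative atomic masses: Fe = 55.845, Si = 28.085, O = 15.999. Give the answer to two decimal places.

Molar mass of Fe_2SiO_4: 2×55.845 + 1×28.085 + 4×15.999 = 203.771 g/mol.
Mass of Si per formula unit: 1 × 28.085 = 28.085 g.
Weight fraction Si = 28.085 / 203.771 = 0.1378.

13.78 weight percent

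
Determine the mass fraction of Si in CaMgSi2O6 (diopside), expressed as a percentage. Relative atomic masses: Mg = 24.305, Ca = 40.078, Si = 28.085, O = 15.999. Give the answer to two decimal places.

25.94 wt%

Formula mass = 1·40.078 + 1·24.305 + 2·28.085 + 6·15.999 = 216.547 g/mol, of which 56.170 g is Si.
So Si makes up 56.170/216.547 = 0.2594 of the mass, i.e. 25.94%.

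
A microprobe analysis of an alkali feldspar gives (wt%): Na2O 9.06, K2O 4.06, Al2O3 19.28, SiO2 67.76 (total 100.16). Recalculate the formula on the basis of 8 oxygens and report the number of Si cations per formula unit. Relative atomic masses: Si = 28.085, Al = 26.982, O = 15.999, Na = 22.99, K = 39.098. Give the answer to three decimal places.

Na2O: 9.06/61.979 = 0.14618 mol → 0.29236 mol Na, 0.14618 mol O.
K2O: 4.06/94.195 = 0.04310 mol → 0.08620 mol K, 0.04310 mol O.
Al2O3: 19.28/101.961 = 0.18909 mol → 0.37818 mol Al, 0.56727 mol O.
SiO2: 67.76/60.083 = 1.12777 mol → 1.12777 mol Si, 2.25554 mol O.
Total oxygen = 3.01209 mol. Normalization factor = 8/3.01209 = 2.65596.
Si per 8 O = 1.12777 × 2.65596 = 2.995.

2.995 Si apfu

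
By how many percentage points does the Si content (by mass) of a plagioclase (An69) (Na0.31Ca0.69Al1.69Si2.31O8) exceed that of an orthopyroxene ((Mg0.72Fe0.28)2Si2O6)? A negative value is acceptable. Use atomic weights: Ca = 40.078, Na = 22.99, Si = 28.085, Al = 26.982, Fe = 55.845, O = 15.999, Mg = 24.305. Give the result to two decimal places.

M(Na0.31Ca0.69Al1.69Si2.31O8) = 273.249 g/mol, so wt% Si = 64.876/273.249 × 100 = 23.74%.
M((Mg0.72Fe0.28)2Si2O6) = 218.436 g/mol, so wt% Si = 56.170/218.436 × 100 = 25.71%.
23.74 − 25.71 = -1.97 pp.

-1.97 percentage points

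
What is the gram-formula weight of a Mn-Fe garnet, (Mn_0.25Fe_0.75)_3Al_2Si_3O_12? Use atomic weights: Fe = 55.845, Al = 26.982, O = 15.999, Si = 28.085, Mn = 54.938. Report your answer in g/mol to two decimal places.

497.06 g/mol

The formula mass is the sum 0.75*54.938 + 2.25*55.845 + 2*26.982 + 3*28.085 + 12*15.999.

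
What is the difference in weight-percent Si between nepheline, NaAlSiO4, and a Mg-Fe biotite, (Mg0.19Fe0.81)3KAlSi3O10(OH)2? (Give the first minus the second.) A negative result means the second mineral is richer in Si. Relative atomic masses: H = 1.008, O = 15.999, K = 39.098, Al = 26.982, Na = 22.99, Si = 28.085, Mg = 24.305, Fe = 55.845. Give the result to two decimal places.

Si in NaAlSiO4: molar mass 142.053 g/mol; 1×28.085 = 28.085 g → 19.77 wt%.
Si in (Mg0.19Fe0.81)3KAlSi3O10(OH)2: molar mass 493.896 g/mol; 3×28.085 = 84.255 g → 17.06 wt%.
Difference = 19.77 − 17.06 = 2.71 percentage points.

2.71 percentage points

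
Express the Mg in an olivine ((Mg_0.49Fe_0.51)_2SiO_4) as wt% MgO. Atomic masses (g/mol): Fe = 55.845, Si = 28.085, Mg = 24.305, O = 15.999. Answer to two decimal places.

22.85 wt%

Molar mass of (Mg_0.49Fe_0.51)_2SiO_4 = 0.98·24.305 + 1.02·55.845 + 1·28.085 + 4·15.999 = 172.862 g/mol.
Each formula unit contains 0.98 Mg, equivalent to 0.98/1 = 0.9800 mol MgO.
M(MgO) = 1×24.305 + 1×15.999 = 40.304 g/mol.
Mass of MgO per formula unit = 0.9800 × 40.304 = 39.498 g.
MgO wt% = 39.498 / 172.862 × 100 = 22.85%.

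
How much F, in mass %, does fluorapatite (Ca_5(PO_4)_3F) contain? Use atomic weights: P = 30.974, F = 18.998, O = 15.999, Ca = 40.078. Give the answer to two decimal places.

M(Ca_5(PO_4)_3F) = 504.298 g/mol.
F contributes 1 × 18.998 = 18.998 g per mole.
18.998/504.298 = 0.0377 → 3.77%.

3.77 mass %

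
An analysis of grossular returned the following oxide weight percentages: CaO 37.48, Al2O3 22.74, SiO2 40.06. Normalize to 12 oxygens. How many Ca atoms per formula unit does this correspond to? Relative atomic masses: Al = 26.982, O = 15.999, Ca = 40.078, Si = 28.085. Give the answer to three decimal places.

CaO: 37.48/56.077 = 0.66837 mol → 0.66837 mol Ca, 0.66837 mol O.
Al2O3: 22.74/101.961 = 0.22303 mol → 0.44606 mol Al, 0.66909 mol O.
SiO2: 40.06/60.083 = 0.66674 mol → 0.66674 mol Si, 1.33348 mol O.
Total oxygen = 2.67094 mol. Normalization factor = 12/2.67094 = 4.49280.
Ca per 12 O = 0.66837 × 4.49280 = 3.003.

3.003 Ca apfu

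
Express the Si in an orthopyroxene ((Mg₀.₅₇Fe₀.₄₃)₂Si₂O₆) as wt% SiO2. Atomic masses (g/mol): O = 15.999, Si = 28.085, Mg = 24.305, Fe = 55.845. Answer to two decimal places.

M((Mg₀.₅₇Fe₀.₄₃)₂Si₂O₆) = 227.898 g/mol; M(SiO2) = 60.083 g/mol.
Moles SiO2 per formula unit = 2 Si ÷ 1 = 2.0000.
SiO2 fraction = (2.0000 × 60.083) / 227.898 = 120.166/227.898 = 0.5273.

52.73 wt%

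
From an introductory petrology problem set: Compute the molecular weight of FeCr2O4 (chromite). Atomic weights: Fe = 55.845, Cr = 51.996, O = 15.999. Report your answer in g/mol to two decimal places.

223.83 g/mol

Fe: 1 × 55.845 = 55.8450
Cr: 2 × 51.996 = 103.9920
O: 4 × 15.999 = 63.9960
Summing the contributions gives the formula mass.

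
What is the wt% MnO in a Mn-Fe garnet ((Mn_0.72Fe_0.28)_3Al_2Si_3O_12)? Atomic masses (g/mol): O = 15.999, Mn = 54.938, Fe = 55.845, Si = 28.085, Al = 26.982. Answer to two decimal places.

Molar mass of (Mn_0.72Fe_0.28)_3Al_2Si_3O_12 = 2.16*54.938 + 0.84*55.845 + 2*26.982 + 3*28.085 + 12*15.999 = 495.783 g/mol.
Each formula unit contains 2.16 Mn, equivalent to 2.16/1 = 2.1600 mol MnO.
M(MnO) = 1×54.938 + 1×15.999 = 70.937 g/mol.
Mass of MnO per formula unit = 2.1600 × 70.937 = 153.224 g.
MnO wt% = 153.224 / 495.783 × 100 = 30.91%.

30.91 wt%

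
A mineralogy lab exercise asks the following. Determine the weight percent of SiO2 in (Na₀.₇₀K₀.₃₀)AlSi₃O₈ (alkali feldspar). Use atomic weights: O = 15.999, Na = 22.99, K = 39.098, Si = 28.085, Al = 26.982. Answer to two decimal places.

67.50 wt%

M((Na₀.₇₀K₀.₃₀)AlSi₃O₈) = 267.051 g/mol; M(SiO2) = 60.083 g/mol.
Moles SiO2 per formula unit = 3 Si ÷ 1 = 3.0000.
SiO2 fraction = (3.0000 × 60.083) / 267.051 = 180.249/267.051 = 0.6750.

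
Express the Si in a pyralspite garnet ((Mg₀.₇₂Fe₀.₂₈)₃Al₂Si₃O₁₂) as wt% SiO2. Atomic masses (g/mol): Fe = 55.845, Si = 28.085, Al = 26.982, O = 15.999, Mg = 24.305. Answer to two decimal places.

Formula mass = 429.616 g/mol.
3 Si → 3.0000 mol SiO2 per formula unit; M(SiO2) = 60.083, so SiO2 mass = 180.249 g.
180.249/429.616 × 100 = 41.96 wt%.

41.96 wt%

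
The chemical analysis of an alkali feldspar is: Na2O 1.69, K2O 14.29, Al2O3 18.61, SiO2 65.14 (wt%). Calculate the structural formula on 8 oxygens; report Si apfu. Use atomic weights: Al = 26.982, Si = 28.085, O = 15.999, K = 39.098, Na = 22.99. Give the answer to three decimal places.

Na2O: 1.69/61.979 = 0.02727 mol → 0.05454 mol Na, 0.02727 mol O.
K2O: 14.29/94.195 = 0.15171 mol → 0.30342 mol K, 0.15171 mol O.
Al2O3: 18.61/101.961 = 0.18252 mol → 0.36504 mol Al, 0.54756 mol O.
SiO2: 65.14/60.083 = 1.08417 mol → 1.08417 mol Si, 2.16834 mol O.
Total oxygen = 2.89488 mol. Normalization factor = 8/2.89488 = 2.76350.
Si per 8 O = 1.08417 × 2.76350 = 2.996.

2.996 Si apfu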